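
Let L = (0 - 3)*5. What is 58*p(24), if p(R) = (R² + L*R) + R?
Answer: 13920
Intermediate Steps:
L = -15 (L = -3*5 = -15)
p(R) = R² - 14*R (p(R) = (R² - 15*R) + R = R² - 14*R)
58*p(24) = 58*(24*(-14 + 24)) = 58*(24*10) = 58*240 = 13920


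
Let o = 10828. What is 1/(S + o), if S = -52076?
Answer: -1/41248 ≈ -2.4244e-5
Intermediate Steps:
1/(S + o) = 1/(-52076 + 10828) = 1/(-41248) = -1/41248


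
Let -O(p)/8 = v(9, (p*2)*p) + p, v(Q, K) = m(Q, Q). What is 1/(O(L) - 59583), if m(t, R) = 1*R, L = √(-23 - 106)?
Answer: I/(-59655*I + 8*√129) ≈ -1.6763e-5 + 2.5532e-8*I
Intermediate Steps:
L = I*√129 (L = √(-129) = I*√129 ≈ 11.358*I)
m(t, R) = R
v(Q, K) = Q
O(p) = -72 - 8*p (O(p) = -8*(9 + p) = -72 - 8*p)
1/(O(L) - 59583) = 1/((-72 - 8*I*√129) - 59583) = 1/(-59655 - 8*I*√129)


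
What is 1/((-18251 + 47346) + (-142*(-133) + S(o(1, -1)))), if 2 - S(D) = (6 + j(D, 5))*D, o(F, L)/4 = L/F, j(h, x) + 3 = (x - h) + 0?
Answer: 1/48031 ≈ 2.0820e-5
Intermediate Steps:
j(h, x) = -3 + x - h (j(h, x) = -3 + ((x - h) + 0) = -3 + (x - h) = -3 + x - h)
o(F, L) = 4*L/F (o(F, L) = 4*(L/F) = 4*L/F)
S(D) = 2 - D*(8 - D) (S(D) = 2 - (6 + (-3 + 5 - D))*D = 2 - (6 + (2 - D))*D = 2 - (8 - D)*D = 2 - D*(8 - D))
1/((-18251 + 47346) + (-142*(-133) + S(o(1, -1)))) = 1/((-18251 + 47346) + (-142*(-133) + (2 + (4*(-1)/1)² - 32*(-1)/1))) = 1/(29095 + (18886 + (2 + (4*(-1)*1)² - 32*(-1)))) = 1/(29095 + (18886 + (2 + (-4)² - 8*(-4)))) = 1/(29095 + (18886 + (2 + 16 + 32))) = 1/(29095 + (18886 + 50)) = 1/(29095 + 18936) = 1/48031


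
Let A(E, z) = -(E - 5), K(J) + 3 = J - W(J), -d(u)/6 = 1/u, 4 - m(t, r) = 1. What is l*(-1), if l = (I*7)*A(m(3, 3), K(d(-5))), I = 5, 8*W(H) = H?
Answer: -70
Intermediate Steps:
W(H) = H/8
m(t, r) = 3 (m(t, r) = 4 - 1*1 = 4 - 1 = 3)
d(u) = -6/u
K(J) = -3 + 7*J/8 (K(J) = -3 + (J - J/8) = -3 + 7*J/8)
A(E, z) = 5 - E (A(E, z) = -(-5 + E) = 5 - E)
l = 70 (l = (5*7)*(5 - 1*3) = 35*(5 - 3) = 35*2 = 70)
l*(-1) = 70*(-1) = -70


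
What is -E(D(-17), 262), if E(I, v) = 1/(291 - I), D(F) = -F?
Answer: -1/274 ≈ -0.0036496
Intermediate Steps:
-E(D(-17), 262) = -(-1)/(-291 - 1*(-17)) = -(-1)/(-291 + 17) = -(-1)/(-274) = -(-1)*(-1)/274 = -1*1/274 = -1/274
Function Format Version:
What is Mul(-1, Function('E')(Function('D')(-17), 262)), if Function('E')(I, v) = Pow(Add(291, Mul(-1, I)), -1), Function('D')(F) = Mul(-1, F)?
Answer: Rational(-1, 274) ≈ -0.0036496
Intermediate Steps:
Mul(-1, Function('E')(Function('D')(-17), 262)) = Mul(-1, Mul(-1, Pow(Add(-291, Mul(-1, -17)), -1))) = Mul(-1, Mul(-1, Pow(Add(-291, 17), -1))) = Mul(-1, Mul(-1, Pow(-274, -1))) = Mul(-1, Mul(-1, Rational(-1, 274))) = Mul(-1, Rational(1, 274)) = Rational(-1, 274)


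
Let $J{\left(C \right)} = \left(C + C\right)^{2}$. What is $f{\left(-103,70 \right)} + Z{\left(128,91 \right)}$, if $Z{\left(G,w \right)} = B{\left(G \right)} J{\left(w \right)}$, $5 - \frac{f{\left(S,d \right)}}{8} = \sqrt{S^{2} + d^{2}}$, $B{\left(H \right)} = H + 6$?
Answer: $4438656 - 8 \sqrt{15509} \approx 4.4377 \cdot 10^{6}$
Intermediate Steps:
$B{\left(H \right)} = 6 + H$
$J{\left(C \right)} = 4 C^{2}$ ($J{\left(C \right)} = \left(2 C\right)^{2} = 4 C^{2}$)
$f{\left(S,d \right)} = 40 - 8 \sqrt{S^{2} + d^{2}}$
$Z{\left(G,w \right)} = 4 w^{2} \left(6 + G\right)$ ($Z{\left(G,w \right)} = \left(6 + G\right) 4 w^{2} = 4 w^{2} \left(6 + G\right)$)
$f{\left(-103,70 \right)} + Z{\left(128,91 \right)} = \left(40 - 8 \sqrt{\left(-103\right)^{2} + 70^{2}}\right) + 4 \cdot 91^{2} \left(6 + 128\right) = \left(40 - 8 \sqrt{10609 + 4900}\right) + 4 \cdot 8281 \cdot 134 = \left(40 - 8 \sqrt{15509}\right) + 4438616 = 4438656 - 8 \sqrt{15509}$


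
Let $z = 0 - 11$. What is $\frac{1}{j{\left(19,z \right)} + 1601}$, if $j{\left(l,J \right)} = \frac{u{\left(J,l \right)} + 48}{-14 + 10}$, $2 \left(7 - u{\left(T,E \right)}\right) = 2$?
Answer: $\frac{2}{3175} \approx 0.00062992$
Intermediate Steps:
$z = -11$
$u{\left(T,E \right)} = 6$ ($u{\left(T,E \right)} = 7 - 1 = 6$)
$j{\left(l,J \right)} = - \frac{27}{2}$ ($j{\left(l,J \right)} = \frac{6 + 48}{-14 + 10} = \frac{54}{-4} = 54 \left(- \frac{1}{4}\right) = - \frac{27}{2}$)
$\frac{1}{j{\left(19,z \right)} + 1601} = \frac{1}{- \frac{27}{2} + 1601} = \frac{1}{\frac{3175}{2}} = \frac{2}{3175}$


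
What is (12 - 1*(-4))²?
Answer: 256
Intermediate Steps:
(12 - 1*(-4))² = (12 + 4)² = 16² = 256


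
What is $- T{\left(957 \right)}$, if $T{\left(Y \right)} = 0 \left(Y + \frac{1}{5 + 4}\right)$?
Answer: $0$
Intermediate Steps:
$T{\left(Y \right)} = 0$ ($T{\left(Y \right)} = 0 \left(Y + \frac{1}{9}\right) = 0 \left(\frac{1}{9} + Y\right) = 0$)
$- T{\left(957 \right)} = \left(-1\right) 0 = 0$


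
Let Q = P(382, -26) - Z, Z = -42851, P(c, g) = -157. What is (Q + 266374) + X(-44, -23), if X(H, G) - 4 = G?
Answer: 309049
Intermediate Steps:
X(H, G) = 4 + G
Q = 42694 (Q = -157 - 1*(-42851) = -157 + 42851 = 42694)
(Q + 266374) + X(-44, -23) = (42694 + 266374) + (4 - 23) = 309068 - 19 = 309049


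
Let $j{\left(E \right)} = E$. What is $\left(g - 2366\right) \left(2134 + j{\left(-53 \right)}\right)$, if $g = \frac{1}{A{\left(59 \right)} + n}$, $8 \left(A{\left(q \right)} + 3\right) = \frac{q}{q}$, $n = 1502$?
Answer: $- \frac{59049269830}{11993} \approx -4.9236 \cdot 10^{6}$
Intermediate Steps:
$A{\left(q \right)} = - \frac{23}{8}$ ($A{\left(q \right)} = -3 + \frac{q \frac{1}{q}}{8} = -3 + \frac{1}{8} \cdot 1 = -3 + \frac{1}{8} = - \frac{23}{8}$)
$g = \frac{8}{11993}$ ($g = \frac{1}{- \frac{23}{8} + 1502} = \frac{1}{\frac{11993}{8}} = \frac{8}{11993} \approx 0.00066706$)
$\left(g - 2366\right) \left(2134 + j{\left(-53 \right)}\right) = \left(\frac{8}{11993} - 2366\right) \left(2134 - 53\right) = \left(\frac{8}{11993} - 2366\right) 2081 = \left(- \frac{28375430}{11993}\right) 2081 = - \frac{59049269830}{11993}$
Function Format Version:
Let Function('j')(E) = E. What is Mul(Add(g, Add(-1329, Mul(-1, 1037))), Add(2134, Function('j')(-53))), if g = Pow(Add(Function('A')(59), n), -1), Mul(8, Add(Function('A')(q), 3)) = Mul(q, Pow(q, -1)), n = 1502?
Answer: Rational(-59049269830, 11993) ≈ -4.9236e+6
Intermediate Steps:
Function('A')(q) = Rational(-23, 8) (Function('A')(q) = Add(-3, Mul(Rational(1, 8), Mul(q, Pow(q, -1)))) = Add(-3, Mul(Rational(1, 8), 1)) = Add(-3, Rational(1, 8)) = Rational(-23, 8))
g = Rational(8, 11993) (g = Pow(Add(Rational(-23, 8), 1502), -1) = Pow(Rational(11993, 8), -1) = Rational(8, 11993) ≈ 0.00066706)
Mul(Add(g, Add(-1329, Mul(-1, 1037))), Add(2134, Function('j')(-53))) = Mul(Add(Rational(8, 11993), Add(-1329, Mul(-1, 1037))), Add(2134, -53)) = Mul(Add(Rational(8, 11993), Add(-1329, -1037)), 2081) = Mul(Add(Rational(8, 11993), -2366), 2081) = Mul(Rational(-28375430, 11993), 2081) = Rational(-59049269830, 11993)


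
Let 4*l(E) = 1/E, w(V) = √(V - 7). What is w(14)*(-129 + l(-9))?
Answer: -4645*√7/36 ≈ -341.38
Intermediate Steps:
w(V) = √(-7 + V)
l(E) = 1/(4*E)
w(14)*(-129 + l(-9)) = √(-7 + 14)*(-129 + (¼)/(-9)) = √7*(-129 + (¼)*(-⅑)) = √7*(-129 - 1/36) = √7*(-4645/36) = -4645*√7/36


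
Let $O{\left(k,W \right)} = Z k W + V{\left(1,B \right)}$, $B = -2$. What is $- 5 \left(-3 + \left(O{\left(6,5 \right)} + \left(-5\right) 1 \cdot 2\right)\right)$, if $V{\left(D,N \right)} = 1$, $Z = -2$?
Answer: $360$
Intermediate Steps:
$O{\left(k,W \right)} = 1 - 2 W k$ ($O{\left(k,W \right)} = - 2 k W + 1 = - 2 W k + 1 = 1 - 2 W k$)
$- 5 \left(-3 + \left(O{\left(6,5 \right)} + \left(-5\right) 1 \cdot 2\right)\right) = - 5 \left(-3 + \left(\left(1 - 10 \cdot 6\right) + \left(-5\right) 1 \cdot 2\right)\right) = - 5 \left(-3 + \left(\left(1 - 60\right) - 10\right)\right) = - 5 \left(-3 - 69\right) = \left(-5\right) \left(-72\right) = 360$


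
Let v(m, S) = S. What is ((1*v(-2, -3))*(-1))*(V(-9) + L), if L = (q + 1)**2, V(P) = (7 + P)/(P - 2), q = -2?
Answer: 39/11 ≈ 3.5455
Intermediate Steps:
V(P) = (7 + P)/(-2 + P)
L = 1 (L = (-2 + 1)**2 = (-1)**2 = 1)
((1*v(-2, -3))*(-1))*(V(-9) + L) = ((1*(-3))*(-1))*((7 - 9)/(-2 - 9) + 1) = (-3*(-1))*(-2/(-11) + 1) = 3*(-1/11*(-2) + 1) = 3*(2/11 + 1) = 3*(13/11) = 39/11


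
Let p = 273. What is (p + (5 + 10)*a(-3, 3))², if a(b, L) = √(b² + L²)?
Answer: 78579 + 24570*√2 ≈ 1.1333e+5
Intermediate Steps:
a(b, L) = √(L² + b²)
(p + (5 + 10)*a(-3, 3))² = (273 + (5 + 10)*√(3² + (-3)²))² = (273 + 15*√(9 + 9))² = (273 + 15*√18)² = (273 + 15*(3*√2))² = (273 + 45*√2)²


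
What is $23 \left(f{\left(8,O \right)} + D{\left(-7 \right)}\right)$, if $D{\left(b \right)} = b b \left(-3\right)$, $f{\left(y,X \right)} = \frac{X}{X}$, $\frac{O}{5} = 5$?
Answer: $-3358$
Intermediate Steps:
$O = 25$ ($O = 5 \cdot 5 = 25$)
$f{\left(y,X \right)} = 1$
$D{\left(b \right)} = - 3 b^{2}$ ($D{\left(b \right)} = b^{2} \left(-3\right) = - 3 b^{2}$)
$23 \left(f{\left(8,O \right)} + D{\left(-7 \right)}\right) = 23 \left(1 - 3 \left(-7\right)^{2}\right) = 23 \left(1 - 147\right) = 23 \left(-146\right) = -3358$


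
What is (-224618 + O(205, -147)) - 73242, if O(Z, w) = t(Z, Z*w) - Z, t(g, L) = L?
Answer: -328200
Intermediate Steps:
O(Z, w) = -Z + Z*w (O(Z, w) = Z*w - Z = -Z + Z*w)
(-224618 + O(205, -147)) - 73242 = (-224618 + 205*(-1 - 147)) - 73242 = (-224618 + 205*(-148)) - 73242 = (-224618 - 30340) - 73242 = -254958 - 73242 = -328200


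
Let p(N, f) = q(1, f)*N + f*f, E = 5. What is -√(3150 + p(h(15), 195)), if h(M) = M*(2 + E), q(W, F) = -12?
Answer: -3*√4435 ≈ -199.79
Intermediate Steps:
h(M) = 7*M (h(M) = M*(2 + 5) = M*7 = 7*M)
p(N, f) = f² - 12*N (p(N, f) = -12*N + f*f = -12*N + f² = f² - 12*N)
-√(3150 + p(h(15), 195)) = -√(3150 + (195² - 84*15)) = -√(3150 + (38025 - 12*105)) = -√(3150 + (38025 - 1260)) = -√(3150 + 36765) = -√39915 = -3*√4435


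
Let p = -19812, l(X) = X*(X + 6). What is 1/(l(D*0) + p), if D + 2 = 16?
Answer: -1/19812 ≈ -5.0474e-5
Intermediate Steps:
D = 14 (D = -2 + 16 = 14)
l(X) = X*(6 + X)
1/(l(D*0) + p) = 1/((14*0)*(6 + 14*0) - 19812) = 1/(0*(6 + 0) - 19812) = 1/(0*6 - 19812) = 1/(0 - 19812) = 1/(-19812) = -1/19812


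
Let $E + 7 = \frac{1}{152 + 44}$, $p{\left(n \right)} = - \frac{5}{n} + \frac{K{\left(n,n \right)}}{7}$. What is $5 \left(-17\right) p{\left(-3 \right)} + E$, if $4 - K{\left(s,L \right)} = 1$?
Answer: $- \frac{108833}{588} \approx -185.09$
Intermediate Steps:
$K{\left(s,L \right)} = 3$ ($K{\left(s,L \right)} = 4 - 1 = 3$)
$p{\left(n \right)} = \frac{3}{7} - \frac{5}{n}$ ($p{\left(n \right)} = - \frac{5}{n} + \frac{3}{7} = \frac{3}{7} - \frac{5}{n}$)
$E = - \frac{1371}{196}$ ($E = -7 + \frac{1}{152 + 44} = -7 + \frac{1}{196} = - \frac{1371}{196} \approx -6.9949$)
$5 \left(-17\right) p{\left(-3 \right)} + E = 5 \left(-17\right) \left(\frac{3}{7} - \frac{5}{-3}\right) - \frac{1371}{196} = - 85 \left(\frac{3}{7} - - \frac{5}{3}\right) - \frac{1371}{196} = - 85 \left(\frac{3}{7} + \frac{5}{3}\right) - \frac{1371}{196} = \left(-85\right) \frac{44}{21} - \frac{1371}{196} = - \frac{3740}{21} - \frac{1371}{196} = - \frac{108833}{588}$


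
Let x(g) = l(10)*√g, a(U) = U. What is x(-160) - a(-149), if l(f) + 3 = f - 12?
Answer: 149 - 20*I*√10 ≈ 149.0 - 63.246*I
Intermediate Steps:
l(f) = -15 + f (l(f) = -3 + (f - 12) = -3 + (-12 + f) = -15 + f)
x(g) = -5*√g (x(g) = (-15 + 10)*√g = -5*√g)
x(-160) - a(-149) = -20*I*√10 - 1*(-149) = -20*I*√10 + 149 = 149 - 20*I*√10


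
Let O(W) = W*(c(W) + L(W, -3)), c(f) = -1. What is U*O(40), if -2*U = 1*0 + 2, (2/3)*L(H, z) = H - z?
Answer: -2540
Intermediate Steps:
L(H, z) = -3*z/2 + 3*H/2 (L(H, z) = 3*(H - z)/2 = -3*z/2 + 3*H/2)
U = -1 (U = -(1*0 + 2)/2 = -(0 + 2)/2 = -½*2 = -1)
O(W) = W*(7/2 + 3*W/2) (O(W) = W*(-1 + (-3/2*(-3) + 3*W/2)) = W*(-1 + (9/2 + 3*W/2)) = W*(7/2 + 3*W/2))
U*O(40) = -40*(7 + 3*40)/2 = -40*(7 + 120)/2 = -40*127/2 = -1*2540 = -2540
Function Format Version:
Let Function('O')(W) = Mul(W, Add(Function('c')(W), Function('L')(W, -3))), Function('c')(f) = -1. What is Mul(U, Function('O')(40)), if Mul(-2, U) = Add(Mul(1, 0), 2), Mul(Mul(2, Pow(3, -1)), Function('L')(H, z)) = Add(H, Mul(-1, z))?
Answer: -2540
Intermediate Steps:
Function('L')(H, z) = Add(Mul(Rational(-3, 2), z), Mul(Rational(3, 2), H)) (Function('L')(H, z) = Mul(Rational(3, 2), Add(H, Mul(-1, z))) = Add(Mul(Rational(-3, 2), z), Mul(Rational(3, 2), H)))
U = -1 (U = Mul(Rational(-1, 2), Add(Mul(1, 0), 2)) = Mul(Rational(-1, 2), Add(0, 2)) = Mul(Rational(-1, 2), 2) = -1)
Function('O')(W) = Mul(W, Add(Rational(7, 2), Mul(Rational(3, 2), W))) (Function('O')(W) = Mul(W, Add(-1, Add(Mul(Rational(-3, 2), -3), Mul(Rational(3, 2), W)))) = Mul(W, Add(-1, Add(Rational(9, 2), Mul(Rational(3, 2), W)))) = Mul(W, Add(Rational(7, 2), Mul(Rational(3, 2), W))))
Mul(U, Function('O')(40)) = Mul(-1, Mul(Rational(1, 2), 40, Add(7, Mul(3, 40)))) = Mul(-1, Mul(Rational(1, 2), 40, Add(7, 120))) = Mul(-1, Mul(Rational(1, 2), 40, 127)) = Mul(-1, 2540) = -2540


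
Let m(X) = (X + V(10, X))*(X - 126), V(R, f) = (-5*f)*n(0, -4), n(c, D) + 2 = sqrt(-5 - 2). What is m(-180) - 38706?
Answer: 567174 - 275400*I*sqrt(7) ≈ 5.6717e+5 - 7.2864e+5*I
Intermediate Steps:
n(c, D) = -2 + I*sqrt(7) (n(c, D) = -2 + sqrt(-5 - 2) = -2 + sqrt(-7) = -2 + I*sqrt(7))
V(R, f) = -5*f*(-2 + I*sqrt(7)) (V(R, f) = (-5*f)*(-2 + I*sqrt(7)) = -5*f*(-2 + I*sqrt(7)))
m(X) = (-126 + X)*(X + 5*X*(2 - I*sqrt(7))) (m(X) = (X + 5*X*(2 - I*sqrt(7)))*(X - 126) = (X + 5*X*(2 - I*sqrt(7)))*(-126 + X) = (-126 + X)*(X + 5*X*(2 - I*sqrt(7))))
m(-180) - 38706 = -180*(-1386 - 180 + 5*(-180)*(2 - I*sqrt(7)) + 630*I*sqrt(7)) - 38706 = -180*(-1386 - 180 + (-1800 + 900*I*sqrt(7)) + 630*I*sqrt(7)) - 38706 = -180*(-3366 + 1530*I*sqrt(7)) - 38706 = (605880 - 275400*I*sqrt(7)) - 38706 = 567174 - 275400*I*sqrt(7)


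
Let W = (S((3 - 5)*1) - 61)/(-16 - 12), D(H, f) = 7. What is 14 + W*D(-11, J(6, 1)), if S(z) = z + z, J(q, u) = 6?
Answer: 121/4 ≈ 30.250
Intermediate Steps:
S(z) = 2*z
W = 65/28 (W = (2*((3 - 5)*1) - 61)/(-16 - 12) = (2*(-2*1) - 61)/(-28) = (2*(-2) - 61)*(-1/28) = (-4 - 61)*(-1/28) = -65*(-1/28) = 65/28 ≈ 2.3214)
14 + W*D(-11, J(6, 1)) = 14 + (65/28)*7 = 14 + 65/4 = 121/4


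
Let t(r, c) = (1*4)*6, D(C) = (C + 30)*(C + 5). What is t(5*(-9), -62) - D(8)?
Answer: -470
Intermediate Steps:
D(C) = (5 + C)*(30 + C) (D(C) = (30 + C)*(5 + C) = (5 + C)*(30 + C))
t(r, c) = 24 (t(r, c) = 4*6 = 24)
t(5*(-9), -62) - D(8) = 24 - (150 + 8**2 + 35*8) = 24 - (150 + 64 + 280) = 24 - 1*494 = 24 - 494 = -470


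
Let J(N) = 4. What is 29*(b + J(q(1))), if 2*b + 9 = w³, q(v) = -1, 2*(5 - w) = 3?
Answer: 9715/16 ≈ 607.19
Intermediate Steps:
w = 7/2 (w = 5 - ½*3 = 5 - 3/2 = 7/2 ≈ 3.5000)
b = 271/16 (b = -9/2 + (7/2)³/2 = -9/2 + (½)*(343/8) = -9/2 + 343/16 = 271/16 ≈ 16.938)
29*(b + J(q(1))) = 29*(271/16 + 4) = 29*(335/16) = 9715/16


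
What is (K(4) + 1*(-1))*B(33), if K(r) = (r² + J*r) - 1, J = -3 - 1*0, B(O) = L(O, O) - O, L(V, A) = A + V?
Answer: 66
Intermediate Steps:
B(O) = O (B(O) = (O + O) - O = 2*O - O = O)
J = -3 (J = -3 + 0 = -3)
K(r) = -1 + r² - 3*r (K(r) = (r² - 3*r) - 1 = -1 + r² - 3*r)
(K(4) + 1*(-1))*B(33) = ((-1 + 4² - 3*4) + 1*(-1))*33 = ((-1 + 16 - 12) - 1)*33 = (3 - 1)*33 = 2*33 = 66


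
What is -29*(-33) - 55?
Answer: 902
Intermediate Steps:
-29*(-33) - 55 = 957 - 55 = 902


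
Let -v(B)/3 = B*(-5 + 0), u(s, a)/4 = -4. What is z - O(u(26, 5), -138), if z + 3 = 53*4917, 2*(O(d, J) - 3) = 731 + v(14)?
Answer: 520249/2 ≈ 2.6012e+5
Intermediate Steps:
u(s, a) = -16 (u(s, a) = 4*(-4) = -16)
v(B) = 15*B (v(B) = -3*B*(-5 + 0) = -3*B*(-5) = -(-15)*B = 15*B)
O(d, J) = 947/2 (O(d, J) = 3 + (731 + 15*14)/2 = 3 + (731 + 210)/2 = 3 + (1/2)*941 = 3 + 941/2 = 947/2)
z = 260598 (z = -3 + 53*4917 = -3 + 260601 = 260598)
z - O(u(26, 5), -138) = 260598 - 1*947/2 = 260598 - 947/2 = 520249/2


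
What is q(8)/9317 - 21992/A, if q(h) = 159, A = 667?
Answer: -204793411/6214439 ≈ -32.954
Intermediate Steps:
q(8)/9317 - 21992/A = 159/9317 - 21992/667 = -204793411/6214439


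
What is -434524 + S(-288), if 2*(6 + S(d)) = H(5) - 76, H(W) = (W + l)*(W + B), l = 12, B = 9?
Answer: -434449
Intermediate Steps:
H(W) = (9 + W)*(12 + W) (H(W) = (W + 12)*(W + 9) = (12 + W)*(9 + W) = (9 + W)*(12 + W))
S(d) = 75 (S(d) = -6 + ((108 + 5² + 21*5) - 76)/2 = -6 + ((108 + 25 + 105) - 76)/2 = -6 + (238 - 76)/2 = -6 + (½)*162 = -6 + 81 = 75)
-434524 + S(-288) = -434524 + 75 = -434449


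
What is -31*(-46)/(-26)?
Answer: -713/13 ≈ -54.846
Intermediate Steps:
-31*(-46)/(-26) = 1426*(-1/26) = -713/13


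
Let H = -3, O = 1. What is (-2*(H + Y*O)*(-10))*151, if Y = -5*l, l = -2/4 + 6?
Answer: -92110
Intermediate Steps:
l = 11/2 (l = -2*1/4 + 6 = -1/2 + 6 = 11/2 ≈ 5.5000)
Y = -55/2 (Y = -5*11/2 = -55/2 ≈ -27.500)
(-2*(H + Y*O)*(-10))*151 = (-2*(-3 - 55/2*1)*(-10))*151 = (-2*(-3 - 55/2)*(-10))*151 = (-2*(-61/2)*(-10))*151 = (61*(-10))*151 = -610*151 = -92110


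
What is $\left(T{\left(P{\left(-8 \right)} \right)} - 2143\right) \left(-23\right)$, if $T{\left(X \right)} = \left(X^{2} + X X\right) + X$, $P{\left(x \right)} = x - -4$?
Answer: $48645$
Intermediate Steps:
$P{\left(x \right)} = 4 + x$ ($P{\left(x \right)} = x + 4 = 4 + x$)
$T{\left(X \right)} = X + 2 X^{2}$ ($T{\left(X \right)} = \left(X^{2} + X^{2}\right) + X = 2 X^{2} + X = X + 2 X^{2}$)
$\left(T{\left(P{\left(-8 \right)} \right)} - 2143\right) \left(-23\right) = \left(\left(4 - 8\right) \left(1 + 2 \left(4 - 8\right)\right) - 2143\right) \left(-23\right) = \left(- 4 \left(1 + 2 \left(-4\right)\right) - 2143\right) \left(-23\right) = \left(- 4 \left(1 - 8\right) - 2143\right) \left(-23\right) = \left(\left(-4\right) \left(-7\right) - 2143\right) \left(-23\right) = \left(28 - 2143\right) \left(-23\right) = \left(-2115\right) \left(-23\right) = 48645$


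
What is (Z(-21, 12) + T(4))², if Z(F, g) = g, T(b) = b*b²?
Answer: 5776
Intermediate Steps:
T(b) = b³
(Z(-21, 12) + T(4))² = (12 + 4³)² = (12 + 64)² = 76² = 5776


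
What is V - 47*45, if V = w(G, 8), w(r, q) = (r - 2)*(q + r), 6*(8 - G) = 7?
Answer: -73559/36 ≈ -2043.3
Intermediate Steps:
G = 41/6 (G = 8 - 1/6*7 = 8 - 7/6 = 41/6 ≈ 6.8333)
w(r, q) = (-2 + r)*(q + r)
V = 2581/36 (V = (41/6)**2 - 2*8 - 2*41/6 + 8*(41/6) = 1681/36 - 16 - 41/3 + 164/3 = 2581/36 ≈ 71.694)
V - 47*45 = 2581/36 - 47*45 = 2581/36 - 2115 = -73559/36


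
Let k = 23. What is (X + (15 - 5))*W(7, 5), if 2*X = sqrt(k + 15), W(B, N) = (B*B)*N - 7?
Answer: 2380 + 119*sqrt(38) ≈ 3113.6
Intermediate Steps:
W(B, N) = -7 + N*B**2 (W(B, N) = B**2*N - 7 = N*B**2 - 7 = -7 + N*B**2)
X = sqrt(38)/2 (X = sqrt(23 + 15)/2 = sqrt(38)/2 ≈ 3.0822)
(X + (15 - 5))*W(7, 5) = (sqrt(38)/2 + (15 - 5))*(-7 + 5*7**2) = (sqrt(38)/2 + 10)*(-7 + 5*49) = (10 + sqrt(38)/2)*(-7 + 245) = (10 + sqrt(38)/2)*238 = 2380 + 119*sqrt(38)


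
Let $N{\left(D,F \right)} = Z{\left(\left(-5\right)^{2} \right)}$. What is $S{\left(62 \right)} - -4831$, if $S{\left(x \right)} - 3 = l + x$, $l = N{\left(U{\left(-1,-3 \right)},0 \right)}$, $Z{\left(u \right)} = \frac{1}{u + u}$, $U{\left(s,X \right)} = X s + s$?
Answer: $\frac{244801}{50} \approx 4896.0$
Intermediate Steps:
$U{\left(s,X \right)} = s + X s$
$Z{\left(u \right)} = \frac{1}{2 u}$
$N{\left(D,F \right)} = \frac{1}{50}$ ($N{\left(D,F \right)} = \frac{1}{2 \left(-5\right)^{2}} = \frac{1}{2 \cdot 25} = \frac{1}{2} \cdot \frac{1}{25} = \frac{1}{50}$)
$l = \frac{1}{50} \approx 0.02$
$S{\left(x \right)} = \frac{151}{50} + x$ ($S{\left(x \right)} = 3 + \left(\frac{1}{50} + x\right) = \frac{151}{50} + x$)
$S{\left(62 \right)} - -4831 = \left(\frac{151}{50} + 62\right) - -4831 = \frac{3251}{50} + 4831 = \frac{244801}{50}$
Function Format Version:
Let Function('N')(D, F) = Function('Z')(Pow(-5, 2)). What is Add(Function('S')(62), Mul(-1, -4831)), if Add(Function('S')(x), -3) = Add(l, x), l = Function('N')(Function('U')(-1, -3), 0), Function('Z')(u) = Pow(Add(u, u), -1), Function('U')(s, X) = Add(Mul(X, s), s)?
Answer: Rational(244801, 50) ≈ 4896.0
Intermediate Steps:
Function('U')(s, X) = Add(s, Mul(X, s))
Function('Z')(u) = Mul(Rational(1, 2), Pow(u, -1)) (Function('Z')(u) = Pow(Mul(2, u), -1) = Mul(Rational(1, 2), Pow(u, -1)))
Function('N')(D, F) = Rational(1, 50) (Function('N')(D, F) = Mul(Rational(1, 2), Pow(Pow(-5, 2), -1)) = Mul(Rational(1, 2), Pow(25, -1)) = Mul(Rational(1, 2), Rational(1, 25)) = Rational(1, 50))
l = Rational(1, 50) ≈ 0.020000
Function('S')(x) = Add(Rational(151, 50), x) (Function('S')(x) = Add(3, Add(Rational(1, 50), x)) = Add(Rational(151, 50), x))
Add(Function('S')(62), Mul(-1, -4831)) = Add(Add(Rational(151, 50), 62), Mul(-1, -4831)) = Add(Rational(3251, 50), 4831) = Rational(244801, 50)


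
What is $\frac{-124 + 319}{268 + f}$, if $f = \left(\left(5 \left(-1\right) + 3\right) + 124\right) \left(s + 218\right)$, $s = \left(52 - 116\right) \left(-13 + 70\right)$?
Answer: $- \frac{195}{418192} \approx -0.00046629$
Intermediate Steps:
$s = -3648$ ($s = \left(-64\right) 57 = -3648$)
$f = -418460$ ($f = \left(\left(5 \left(-1\right) + 3\right) + 124\right) \left(-3648 + 218\right) = \left(\left(-5 + 3\right) + 124\right) \left(-3430\right) = \left(-2 + 124\right) \left(-3430\right) = 122 \left(-3430\right) = -418460$)
$\frac{-124 + 319}{268 + f} = \frac{-124 + 319}{268 - 418460} = \frac{195}{-418192} = 195 \left(- \frac{1}{418192}\right) = - \frac{195}{418192}$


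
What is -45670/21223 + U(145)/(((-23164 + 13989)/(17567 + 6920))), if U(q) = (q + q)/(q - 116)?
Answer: -1123179652/38944205 ≈ -28.841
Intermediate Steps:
U(q) = 2*q/(-116 + q) (U(q) = (2*q)/(-116 + q) = 2*q/(-116 + q))
-45670/21223 + U(145)/(((-23164 + 13989)/(17567 + 6920))) = -45670/21223 + (2*145/(-116 + 145))/(((-23164 + 13989)/(17567 + 6920))) = -45670*1/21223 + (2*145/29)/((-9175/24487)) = -45670/21223 + (2*145*(1/29))/((-9175*1/24487)) = -45670/21223 + 10/(-9175/24487) = -45670/21223 + 10*(-24487/9175) = -45670/21223 - 48974/1835 = -1123179652/38944205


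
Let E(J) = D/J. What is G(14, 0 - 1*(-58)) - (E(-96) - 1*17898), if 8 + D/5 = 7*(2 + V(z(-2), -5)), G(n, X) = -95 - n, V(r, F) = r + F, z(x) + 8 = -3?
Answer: 853607/48 ≈ 17783.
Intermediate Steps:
z(x) = -11 (z(x) = -8 - 3 = -11)
V(r, F) = F + r
D = -530 (D = -40 + 5*(7*(2 + (-5 - 11))) = -40 + 5*(7*(2 - 16)) = -40 + 5*(7*(-14)) = -40 + 5*(-98) = -40 - 490 = -530)
E(J) = -530/J
G(14, 0 - 1*(-58)) - (E(-96) - 1*17898) = (-95 - 1*14) - (-530/(-96) - 1*17898) = (-95 - 14) - (-530*(-1/96) - 17898) = -109 - (265/48 - 17898) = -109 - 1*(-858839/48) = -109 + 858839/48 = 853607/48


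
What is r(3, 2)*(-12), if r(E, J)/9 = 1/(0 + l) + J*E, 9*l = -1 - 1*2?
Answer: -324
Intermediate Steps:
l = -⅓ (l = (-1 - 1*2)/9 = (-1 - 2)/9 = (⅑)*(-3) = -⅓ ≈ -0.33333)
r(E, J) = -27 + 9*E*J (r(E, J) = 9*(1/(0 - ⅓) + J*E) = 9*(1/(-⅓) + E*J) = 9*(-3 + E*J) = -27 + 9*E*J)
r(3, 2)*(-12) = (-27 + 9*3*2)*(-12) = (-27 + 54)*(-12) = 27*(-12) = -324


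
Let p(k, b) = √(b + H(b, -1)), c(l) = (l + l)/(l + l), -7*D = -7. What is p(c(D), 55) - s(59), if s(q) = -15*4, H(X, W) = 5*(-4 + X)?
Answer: 60 + √310 ≈ 77.607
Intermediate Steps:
D = 1 (D = -⅐*(-7) = 1)
H(X, W) = -20 + 5*X
c(l) = 1 (c(l) = (2*l)/((2*l)) = (2*l)*(1/(2*l)) = 1)
p(k, b) = √(-20 + 6*b) (p(k, b) = √(b + (-20 + 5*b)) = √(-20 + 6*b))
s(q) = -60
p(c(D), 55) - s(59) = √(-20 + 6*55) - 1*(-60) = √(-20 + 330) + 60 = √310 + 60 = 60 + √310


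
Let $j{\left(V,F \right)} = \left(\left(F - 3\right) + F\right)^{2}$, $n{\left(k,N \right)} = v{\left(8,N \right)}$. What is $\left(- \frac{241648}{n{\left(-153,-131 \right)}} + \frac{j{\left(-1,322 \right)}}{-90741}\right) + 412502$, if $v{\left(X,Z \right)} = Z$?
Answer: $\frac{4925314117399}{11887071} \approx 4.1434 \cdot 10^{5}$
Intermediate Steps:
$n{\left(k,N \right)} = N$
$j{\left(V,F \right)} = \left(-3 + 2 F\right)^{2}$ ($j{\left(V,F \right)} = \left(\left(F - 3\right) + F\right)^{2} = \left(\left(-3 + F\right) + F\right)^{2} = \left(-3 + 2 F\right)^{2}$)
$\left(- \frac{241648}{n{\left(-153,-131 \right)}} + \frac{j{\left(-1,322 \right)}}{-90741}\right) + 412502 = \left(- \frac{241648}{-131} + \frac{\left(-3 + 2 \cdot 322\right)^{2}}{-90741}\right) + 412502 = \left(\left(-241648\right) \left(- \frac{1}{131}\right) + \left(-3 + 644\right)^{2} \left(- \frac{1}{90741}\right)\right) + 412502 = \left(\frac{241648}{131} + 641^{2} \left(- \frac{1}{90741}\right)\right) + 412502 = \left(\frac{241648}{131} + 410881 \left(- \frac{1}{90741}\right)\right) + 412502 = \left(\frac{241648}{131} - \frac{410881}{90741}\right) + 412502 = \frac{21873555757}{11887071} + 412502 = \frac{4925314117399}{11887071}$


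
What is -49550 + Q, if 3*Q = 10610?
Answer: -138040/3 ≈ -46013.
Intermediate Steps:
Q = 10610/3 (Q = (1/3)*10610 = 10610/3 ≈ 3536.7)
-49550 + Q = -49550 + 10610/3 = -138040/3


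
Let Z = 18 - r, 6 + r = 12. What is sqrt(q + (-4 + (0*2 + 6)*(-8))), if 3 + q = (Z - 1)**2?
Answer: sqrt(66) ≈ 8.1240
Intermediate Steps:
r = 6 (r = -6 + 12 = 6)
Z = 12 (Z = 18 - 1*6 = 18 - 6 = 12)
q = 118 (q = -3 + (12 - 1)**2 = -3 + 11**2 = -3 + 121 = 118)
sqrt(q + (-4 + (0*2 + 6)*(-8))) = sqrt(118 + (-4 + (0*2 + 6)*(-8))) = sqrt(118 + (-4 + (0 + 6)*(-8))) = sqrt(118 + (-4 + 6*(-8))) = sqrt(118 + (-4 - 48)) = sqrt(118 - 52) = sqrt(66)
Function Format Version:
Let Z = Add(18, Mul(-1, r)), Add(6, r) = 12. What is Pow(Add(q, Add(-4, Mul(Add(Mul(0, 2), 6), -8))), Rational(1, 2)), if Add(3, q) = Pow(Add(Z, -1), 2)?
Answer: Pow(66, Rational(1, 2)) ≈ 8.1240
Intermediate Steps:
r = 6 (r = Add(-6, 12) = 6)
Z = 12 (Z = Add(18, Mul(-1, 6)) = Add(18, -6) = 12)
q = 118 (q = Add(-3, Pow(Add(12, -1), 2)) = Add(-3, Pow(11, 2)) = Add(-3, 121) = 118)
Pow(Add(q, Add(-4, Mul(Add(Mul(0, 2), 6), -8))), Rational(1, 2)) = Pow(Add(118, Add(-4, Mul(Add(Mul(0, 2), 6), -8))), Rational(1, 2)) = Pow(Add(118, Add(-4, Mul(Add(0, 6), -8))), Rational(1, 2)) = Pow(Add(118, Add(-4, Mul(6, -8))), Rational(1, 2)) = Pow(Add(118, Add(-4, -48)), Rational(1, 2)) = Pow(Add(118, -52), Rational(1, 2)) = Pow(66, Rational(1, 2))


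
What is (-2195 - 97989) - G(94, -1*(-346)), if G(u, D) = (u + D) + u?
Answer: -100718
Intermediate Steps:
G(u, D) = D + 2*u (G(u, D) = (D + u) + u = D + 2*u)
(-2195 - 97989) - G(94, -1*(-346)) = (-2195 - 97989) - (-1*(-346) + 2*94) = -100184 - (346 + 188) = -100184 - 1*534 = -100184 - 534 = -100718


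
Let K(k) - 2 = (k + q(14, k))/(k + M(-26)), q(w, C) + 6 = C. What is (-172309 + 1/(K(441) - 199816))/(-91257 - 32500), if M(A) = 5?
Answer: 7677758896179/5514374801588 ≈ 1.3923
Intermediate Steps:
q(w, C) = -6 + C
K(k) = 2 + (-6 + 2*k)/(5 + k) (K(k) = 2 + (k + (-6 + k))/(k + 5) = 2 + (-6 + 2*k)/(5 + k))
(-172309 + 1/(K(441) - 199816))/(-91257 - 32500) = (-172309 + 1/(4*(1 + 441)/(5 + 441) - 199816))/(-91257 - 32500) = (-172309 + 1/(4*442/446 - 199816))/(-123757) = (-172309 + 1/(4*(1/446)*442 - 199816))*(-1/123757) = (-172309 + 1/(884/223 - 199816))*(-1/123757) = (-172309 + 1/(-44558084/223))*(-1/123757) = (-172309 - 223/44558084)*(-1/123757) = -7677758896179/44558084*(-1/123757) = 7677758896179/5514374801588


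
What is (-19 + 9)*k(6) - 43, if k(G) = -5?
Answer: 7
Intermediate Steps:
(-19 + 9)*k(6) - 43 = (-19 + 9)*(-5) - 43 = -10*(-5) - 43 = 50 - 43 = 7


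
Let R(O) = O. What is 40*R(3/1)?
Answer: 120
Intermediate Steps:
40*R(3/1) = 40*(3/1) = 40*(3*1) = 40*3 = 120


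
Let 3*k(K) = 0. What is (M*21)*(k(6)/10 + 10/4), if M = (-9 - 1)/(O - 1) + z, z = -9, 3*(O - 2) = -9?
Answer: -210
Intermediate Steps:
O = -1 (O = 2 + (⅓)*(-9) = 2 - 3 = -1)
k(K) = 0 (k(K) = (⅓)*0 = 0)
M = -4 (M = (-9 - 1)/(-1 - 1) - 9 = -10/(-2) - 9 = -10*(-½) - 9 = 5 - 9 = -4)
(M*21)*(k(6)/10 + 10/4) = (-4*21)*(0/10 + 10/4) = -84*(0*(⅒) + 10*(¼)) = -84*(0 + 5/2) = -84*5/2 = -210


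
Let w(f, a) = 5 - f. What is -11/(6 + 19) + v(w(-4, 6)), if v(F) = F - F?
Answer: -11/25 ≈ -0.44000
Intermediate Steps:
v(F) = 0
-11/(6 + 19) + v(w(-4, 6)) = -11/(6 + 19) + 0 = -11/25 + 0 = -11/25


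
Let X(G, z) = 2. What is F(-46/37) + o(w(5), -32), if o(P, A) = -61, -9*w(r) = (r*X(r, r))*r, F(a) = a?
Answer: -2303/37 ≈ -62.243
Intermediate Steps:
w(r) = -2*r²/9 (w(r) = -r*2*r/9 = -2*r*r/9 = -2*r²/9)
F(-46/37) + o(w(5), -32) = -46/37 - 61 = -2303/37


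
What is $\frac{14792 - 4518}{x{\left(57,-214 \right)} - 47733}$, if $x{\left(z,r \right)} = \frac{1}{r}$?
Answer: $- \frac{2198636}{10214863} \approx -0.21524$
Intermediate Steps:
$\frac{14792 - 4518}{x{\left(57,-214 \right)} - 47733} = \frac{14792 - 4518}{\frac{1}{-214} - 47733} = \frac{10274}{- \frac{1}{214} - 47733} = \frac{10274}{- \frac{10214863}{214}} = 10274 \left(- \frac{214}{10214863}\right) = - \frac{2198636}{10214863}$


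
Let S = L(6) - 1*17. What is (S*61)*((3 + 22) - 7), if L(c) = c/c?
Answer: -17568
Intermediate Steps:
L(c) = 1
S = -16 (S = 1 - 1*17 = 1 - 17 = -16)
(S*61)*((3 + 22) - 7) = (-16*61)*((3 + 22) - 7) = -976*(25 - 7) = -976*18 = -17568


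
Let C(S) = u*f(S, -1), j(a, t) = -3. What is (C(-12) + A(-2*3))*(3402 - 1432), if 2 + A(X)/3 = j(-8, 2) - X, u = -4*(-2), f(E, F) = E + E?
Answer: -372330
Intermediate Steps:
f(E, F) = 2*E
u = 8
C(S) = 16*S (C(S) = 8*(2*S) = 16*S)
A(X) = -15 - 3*X (A(X) = -6 + 3*(-3 - X) = -6 + (-9 - 3*X) = -15 - 3*X)
(C(-12) + A(-2*3))*(3402 - 1432) = (16*(-12) + (-15 - (-6)*3))*(3402 - 1432) = (-192 + (-15 - 3*(-6)))*1970 = (-192 + (-15 + 18))*1970 = (-192 + 3)*1970 = -189*1970 = -372330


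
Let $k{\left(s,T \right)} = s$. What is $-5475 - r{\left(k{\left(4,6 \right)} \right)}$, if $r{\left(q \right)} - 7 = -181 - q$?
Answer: $-5297$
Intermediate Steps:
$r{\left(q \right)} = -174 - q$ ($r{\left(q \right)} = 7 - \left(181 + q\right) = -174 - q$)
$-5475 - r{\left(k{\left(4,6 \right)} \right)} = -5475 - \left(-174 - 4\right) = -5475 - -178 = -5475 + 178 = -5297$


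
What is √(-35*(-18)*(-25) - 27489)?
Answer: I*√43239 ≈ 207.94*I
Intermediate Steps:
√(-35*(-18)*(-25) - 27489) = √(630*(-25) - 27489) = √(-15750 - 27489) = √(-43239) = I*√43239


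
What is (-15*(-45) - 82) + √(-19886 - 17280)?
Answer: 593 + I*√37166 ≈ 593.0 + 192.78*I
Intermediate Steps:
(-15*(-45) - 82) + √(-19886 - 17280) = (675 - 82) + √(-37166) = 593 + I*√37166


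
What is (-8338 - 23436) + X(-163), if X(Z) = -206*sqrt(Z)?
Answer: -31774 - 206*I*sqrt(163) ≈ -31774.0 - 2630.0*I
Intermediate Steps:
(-8338 - 23436) + X(-163) = (-8338 - 23436) - 206*I*sqrt(163) = -31774 - 206*I*sqrt(163)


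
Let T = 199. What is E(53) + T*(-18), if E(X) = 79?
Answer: -3503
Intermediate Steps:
E(53) + T*(-18) = 79 + 199*(-18) = 79 - 3582 = -3503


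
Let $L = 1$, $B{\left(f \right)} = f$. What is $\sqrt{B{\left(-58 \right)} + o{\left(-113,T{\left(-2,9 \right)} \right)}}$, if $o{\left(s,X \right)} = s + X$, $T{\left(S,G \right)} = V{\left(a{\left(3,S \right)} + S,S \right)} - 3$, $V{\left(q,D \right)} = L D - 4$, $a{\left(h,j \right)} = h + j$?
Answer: $6 i \sqrt{5} \approx 13.416 i$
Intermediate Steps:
$V{\left(q,D \right)} = -4 + D$ ($V{\left(q,D \right)} = 1 D - 4 = D - 4 = -4 + D$)
$T{\left(S,G \right)} = -7 + S$ ($T{\left(S,G \right)} = \left(-4 + S\right) - 3 = -7 + S$)
$o{\left(s,X \right)} = X + s$
$\sqrt{B{\left(-58 \right)} + o{\left(-113,T{\left(-2,9 \right)} \right)}} = \sqrt{-58 - 122} = \sqrt{-180} = 6 i \sqrt{5}$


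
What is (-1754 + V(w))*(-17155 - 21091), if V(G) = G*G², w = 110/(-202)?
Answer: 69122543826934/1030301 ≈ 6.7090e+7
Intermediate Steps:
w = -55/101 (w = 110*(-1/202) = -55/101 ≈ -0.54455)
V(G) = G³
(-1754 + V(w))*(-17155 - 21091) = (-1754 + (-55/101)³)*(-17155 - 21091) = (-1754 - 166375/1030301)*(-38246) = -1807314329/1030301*(-38246) = 69122543826934/1030301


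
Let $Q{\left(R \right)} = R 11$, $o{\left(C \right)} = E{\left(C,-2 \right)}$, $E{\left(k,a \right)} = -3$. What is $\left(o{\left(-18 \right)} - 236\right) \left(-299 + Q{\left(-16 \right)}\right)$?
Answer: $113525$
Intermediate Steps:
$o{\left(C \right)} = -3$
$Q{\left(R \right)} = 11 R$
$\left(o{\left(-18 \right)} - 236\right) \left(-299 + Q{\left(-16 \right)}\right) = \left(-3 - 236\right) \left(-299 + 11 \left(-16\right)\right) = - 239 \left(-299 - 176\right) = \left(-239\right) \left(-475\right) = 113525$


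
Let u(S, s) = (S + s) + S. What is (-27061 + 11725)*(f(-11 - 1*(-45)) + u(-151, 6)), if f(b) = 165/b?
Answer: 75905532/17 ≈ 4.4650e+6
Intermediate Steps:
u(S, s) = s + 2*S
(-27061 + 11725)*(f(-11 - 1*(-45)) + u(-151, 6)) = (-27061 + 11725)*(165/(-11 - 1*(-45)) + (6 + 2*(-151))) = -15336*(165/(-11 + 45) + (6 - 302)) = -15336*(165/34 - 296) = -15336*(-9899/34) = 75905532/17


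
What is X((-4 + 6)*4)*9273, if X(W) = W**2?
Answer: 593472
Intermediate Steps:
X((-4 + 6)*4)*9273 = ((-4 + 6)*4)**2*9273 = (2*4)**2*9273 = 8**2*9273 = 64*9273 = 593472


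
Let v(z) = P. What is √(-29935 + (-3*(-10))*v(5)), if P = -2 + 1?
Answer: I*√29965 ≈ 173.1*I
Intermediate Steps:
P = -1
v(z) = -1
√(-29935 + (-3*(-10))*v(5)) = √(-29935 - 3*(-10)*(-1)) = √(-29935 + 30*(-1)) = √(-29935 - 30) = √(-29965) = I*√29965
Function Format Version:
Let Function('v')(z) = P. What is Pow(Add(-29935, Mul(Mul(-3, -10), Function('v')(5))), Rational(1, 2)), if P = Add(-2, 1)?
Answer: Mul(I, Pow(29965, Rational(1, 2))) ≈ Mul(173.10, I)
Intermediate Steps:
P = -1
Function('v')(z) = -1
Pow(Add(-29935, Mul(Mul(-3, -10), Function('v')(5))), Rational(1, 2)) = Pow(Add(-29935, Mul(Mul(-3, -10), -1)), Rational(1, 2)) = Pow(Add(-29935, Mul(30, -1)), Rational(1, 2)) = Pow(Add(-29935, -30), Rational(1, 2)) = Pow(-29965, Rational(1, 2)) = Mul(I, Pow(29965, Rational(1, 2)))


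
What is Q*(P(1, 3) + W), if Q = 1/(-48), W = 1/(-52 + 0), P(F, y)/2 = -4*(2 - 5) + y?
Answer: -1559/2496 ≈ -0.62460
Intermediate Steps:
P(F, y) = 24 + 2*y (P(F, y) = 2*(-4*(2 - 5) + y) = 2*(-4*(-3) + y) = 2*(12 + y) = 24 + 2*y)
W = -1/52 (W = 1/(-52) = -1/52 ≈ -0.019231)
Q = -1/48 ≈ -0.020833
Q*(P(1, 3) + W) = -((24 + 2*3) - 1/52)/48 = -((24 + 6) - 1/52)/48 = -(30 - 1/52)/48 = -1/48*1559/52 = -1559/2496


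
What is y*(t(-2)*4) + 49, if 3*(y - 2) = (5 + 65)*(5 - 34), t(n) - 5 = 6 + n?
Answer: -24239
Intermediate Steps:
t(n) = 11 + n (t(n) = 5 + (6 + n) = 11 + n)
y = -2024/3 (y = 2 + ((5 + 65)*(5 - 34))/3 = 2 + (70*(-29))/3 = 2 + (1/3)*(-2030) = 2 - 2030/3 = -2024/3 ≈ -674.67)
y*(t(-2)*4) + 49 = -2024*(11 - 2)*4/3 + 49 = -6072*4 + 49 = -2024/3*36 + 49 = -24288 + 49 = -24239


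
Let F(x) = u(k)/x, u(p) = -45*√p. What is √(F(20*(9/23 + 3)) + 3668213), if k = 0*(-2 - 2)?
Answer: √3668213 ≈ 1915.3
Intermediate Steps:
k = 0 (k = 0*(-4) = 0)
F(x) = 0 (F(x) = (-45*√0)/x = (-45*0)/x = 0/x = 0)
√(F(20*(9/23 + 3)) + 3668213) = √(0 + 3668213) = √3668213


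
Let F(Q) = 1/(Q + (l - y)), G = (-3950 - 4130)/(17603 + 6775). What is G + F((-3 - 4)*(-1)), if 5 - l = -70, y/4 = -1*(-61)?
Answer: -222223/658206 ≈ -0.33762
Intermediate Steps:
y = 244 (y = 4*(-1*(-61)) = 4*61 = 244)
l = 75 (l = 5 - 1*(-70) = 5 + 70 = 75)
G = -4040/12189 (G = -8080/24378 = -8080*1/24378 = -4040/12189 ≈ -0.33145)
F(Q) = 1/(-169 + Q) (F(Q) = 1/(Q + (75 - 1*244)) = 1/(Q + (75 - 244)) = 1/(Q - 169) = 1/(-169 + Q))
G + F((-3 - 4)*(-1)) = -4040/12189 + 1/(-169 + (-3 - 4)*(-1)) = -4040/12189 + 1/(-169 - 7*(-1)) = -4040/12189 + 1/(-169 + 7) = -4040/12189 + 1/(-162) = -4040/12189 - 1/162 = -222223/658206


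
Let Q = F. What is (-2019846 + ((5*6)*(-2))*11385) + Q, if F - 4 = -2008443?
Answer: -4711385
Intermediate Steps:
F = -2008439 (F = 4 - 2008443 = -2008439)
Q = -2008439
(-2019846 + ((5*6)*(-2))*11385) + Q = (-2019846 + ((5*6)*(-2))*11385) - 2008439 = (-2019846 + (30*(-2))*11385) - 2008439 = (-2019846 - 60*11385) - 2008439 = (-2019846 - 683100) - 2008439 = -2702946 - 2008439 = -4711385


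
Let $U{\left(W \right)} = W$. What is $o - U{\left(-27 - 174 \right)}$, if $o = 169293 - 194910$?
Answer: $-25416$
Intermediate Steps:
$o = -25617$ ($o = 169293 - 194910 = -25617$)
$o - U{\left(-27 - 174 \right)} = -25617 - \left(-27 - 174\right) = -25617 - -201 = -25617 + 201 = -25416$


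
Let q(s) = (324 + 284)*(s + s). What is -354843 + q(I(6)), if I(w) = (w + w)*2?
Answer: -325659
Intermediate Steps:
I(w) = 4*w (I(w) = (2*w)*2 = 4*w)
q(s) = 1216*s (q(s) = 608*(2*s) = 1216*s)
-354843 + q(I(6)) = -354843 + 1216*(4*6) = -354843 + 1216*24 = -354843 + 29184 = -325659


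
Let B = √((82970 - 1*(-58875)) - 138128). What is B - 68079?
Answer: -68079 + 3*√413 ≈ -68018.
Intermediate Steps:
B = 3*√413 (B = √((82970 + 58875) - 138128) = √(141845 - 138128) = √3717 = 3*√413 ≈ 60.967)
B - 68079 = 3*√413 - 68079 = -68079 + 3*√413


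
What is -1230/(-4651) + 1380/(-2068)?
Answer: -968685/2404567 ≈ -0.40285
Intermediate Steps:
-1230/(-4651) + 1380/(-2068) = -1230*(-1/4651) + 1380*(-1/2068) = 1230/4651 - 345/517 = -968685/2404567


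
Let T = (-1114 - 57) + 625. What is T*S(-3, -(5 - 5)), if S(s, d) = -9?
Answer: 4914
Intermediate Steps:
T = -546 (T = -1171 + 625 = -546)
T*S(-3, -(5 - 5)) = -546*(-9) = 4914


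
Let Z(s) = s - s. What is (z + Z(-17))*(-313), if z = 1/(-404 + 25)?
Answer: 313/379 ≈ 0.82586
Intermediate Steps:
Z(s) = 0
z = -1/379 (z = 1/(-379) = -1/379 ≈ -0.0026385)
(z + Z(-17))*(-313) = (-1/379 + 0)*(-313) = -1/379*(-313) = 313/379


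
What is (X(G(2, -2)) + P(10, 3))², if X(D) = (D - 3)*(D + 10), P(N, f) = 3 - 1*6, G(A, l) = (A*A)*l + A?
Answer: 1521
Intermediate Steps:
G(A, l) = A + l*A² (G(A, l) = A²*l + A = l*A² + A = A + l*A²)
P(N, f) = -3 (P(N, f) = 3 - 6 = -3)
X(D) = (-3 + D)*(10 + D)
(X(G(2, -2)) + P(10, 3))² = ((-30 + (2*(1 + 2*(-2)))² + 7*(2*(1 + 2*(-2)))) - 3)² = ((-30 + (2*(1 - 4))² + 7*(2*(1 - 4))) - 3)² = ((-30 + (2*(-3))² + 7*(2*(-3))) - 3)² = ((-30 + (-6)² + 7*(-6)) - 3)² = ((-30 + 36 - 42) - 3)² = (-36 - 3)² = (-39)² = 1521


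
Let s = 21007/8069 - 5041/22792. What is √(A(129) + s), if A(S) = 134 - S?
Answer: 3*√6935700634976190/91954324 ≈ 2.7170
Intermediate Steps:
s = 438115715/183908648 (s = 21007*(1/8069) - 5041*1/22792 = 21007/8069 - 5041/22792 = 438115715/183908648 ≈ 2.3822)
√(A(129) + s) = √((134 - 1*129) + 438115715/183908648) = √((134 - 129) + 438115715/183908648) = √(5 + 438115715/183908648) = √(1357658955/183908648) = 3*√6935700634976190/91954324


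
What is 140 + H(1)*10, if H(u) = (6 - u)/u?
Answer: 190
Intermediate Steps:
H(u) = (6 - u)/u
140 + H(1)*10 = 140 + ((6 - 1*1)/1)*10 = 140 + (1*(6 - 1))*10 = 140 + (1*5)*10 = 140 + 5*10 = 140 + 50 = 190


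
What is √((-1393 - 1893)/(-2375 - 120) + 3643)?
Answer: √22685964645/2495 ≈ 60.368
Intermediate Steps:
√((-1393 - 1893)/(-2375 - 120) + 3643) = √(-3286/(-2495) + 3643) = √(-3286*(-1/2495) + 3643) = √(3286/2495 + 3643) = √(9092571/2495) = √22685964645/2495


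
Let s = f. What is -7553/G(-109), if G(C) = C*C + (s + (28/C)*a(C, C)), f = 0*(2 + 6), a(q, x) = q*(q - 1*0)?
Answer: -7553/8829 ≈ -0.85548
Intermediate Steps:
a(q, x) = q**2 (a(q, x) = q*(q + 0) = q*q = q**2)
f = 0 (f = 0*8 = 0)
s = 0
G(C) = C**2 + 28*C (G(C) = C*C + (0 + (28/C)*C**2) = C**2 + (0 + 28*C) = C**2 + 28*C)
-7553/G(-109) = -7553*(-1/(109*(28 - 109))) = -7553/((-109*(-81))) = -7553/8829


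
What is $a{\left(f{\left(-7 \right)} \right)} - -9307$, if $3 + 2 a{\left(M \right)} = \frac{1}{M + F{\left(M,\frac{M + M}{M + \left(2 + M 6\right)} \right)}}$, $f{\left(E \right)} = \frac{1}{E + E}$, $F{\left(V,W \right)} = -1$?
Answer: $\frac{279151}{30} \approx 9305.0$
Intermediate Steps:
$f{\left(E \right)} = \frac{1}{2 E}$
$a{\left(M \right)} = - \frac{3}{2} + \frac{1}{2 \left(-1 + M\right)}$ ($a{\left(M \right)} = - \frac{3}{2} + \frac{1}{2 \left(M - 1\right)} = - \frac{3}{2} + \frac{1}{2 \left(-1 + M\right)}$)
$a{\left(f{\left(-7 \right)} \right)} - -9307 = \frac{4 - 3 \frac{1}{2 \left(-7\right)}}{2 \left(-1 + \frac{1}{2 \left(-7\right)}\right)} - -9307 = \frac{4 - 3 \cdot \frac{1}{2} \left(- \frac{1}{7}\right)}{2 \left(-1 + \frac{1}{2} \left(- \frac{1}{7}\right)\right)} + 9307 = \frac{4 - - \frac{3}{14}}{2 \left(-1 - \frac{1}{14}\right)} + 9307 = \frac{4 + \frac{3}{14}}{2 \left(- \frac{15}{14}\right)} + 9307 = \frac{1}{2} \left(- \frac{14}{15}\right) \frac{59}{14} + 9307 = - \frac{59}{30} + 9307 = \frac{279151}{30}$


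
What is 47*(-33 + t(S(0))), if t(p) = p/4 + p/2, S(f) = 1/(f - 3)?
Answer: -6251/4 ≈ -1562.8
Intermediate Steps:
S(f) = 1/(-3 + f)
t(p) = 3*p/4 (t(p) = p*(¼) + p*(½) = p/4 + p/2 = 3*p/4)
47*(-33 + t(S(0))) = 47*(-33 + 3/(4*(-3 + 0))) = 47*(-33 + (¾)/(-3)) = 47*(-33 + (¾)*(-⅓)) = 47*(-33 - ¼) = 47*(-133/4) = -6251/4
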